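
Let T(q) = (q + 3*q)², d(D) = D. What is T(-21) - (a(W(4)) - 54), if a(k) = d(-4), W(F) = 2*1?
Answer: 7114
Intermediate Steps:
W(F) = 2
a(k) = -4
T(q) = 16*q² (T(q) = (4*q)² = 16*q²)
T(-21) - (a(W(4)) - 54) = 16*(-21)² - (-4 - 54) = 16*441 - 1*(-58) = 7056 + 58 = 7114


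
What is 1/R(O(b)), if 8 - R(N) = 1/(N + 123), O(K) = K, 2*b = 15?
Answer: 261/2086 ≈ 0.12512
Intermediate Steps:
b = 15/2 (b = (½)*15 = 15/2 ≈ 7.5000)
R(N) = 8 - 1/(123 + N) (R(N) = 8 - 1/(N + 123) = 8 - 1/(123 + N))
1/R(O(b)) = 1/((983 + 8*(15/2))/(123 + 15/2)) = 1/((983 + 60)/(261/2)) = 1/((2/261)*1043) = 1/(2086/261) = 261/2086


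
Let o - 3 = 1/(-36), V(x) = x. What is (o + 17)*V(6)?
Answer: 719/6 ≈ 119.83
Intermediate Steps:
o = 107/36 (o = 3 + 1/(-36) = 3 - 1/36 = 107/36 ≈ 2.9722)
(o + 17)*V(6) = (107/36 + 17)*6 = (719/36)*6 = 719/6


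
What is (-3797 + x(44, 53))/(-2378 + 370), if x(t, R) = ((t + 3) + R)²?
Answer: -6203/2008 ≈ -3.0891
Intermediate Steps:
x(t, R) = (3 + R + t)² (x(t, R) = ((3 + t) + R)² = (3 + R + t)²)
(-3797 + x(44, 53))/(-2378 + 370) = (-3797 + (3 + 53 + 44)²)/(-2378 + 370) = (-3797 + 100²)/(-2008) = (-3797 + 10000)*(-1/2008) = 6203*(-1/2008) = -6203/2008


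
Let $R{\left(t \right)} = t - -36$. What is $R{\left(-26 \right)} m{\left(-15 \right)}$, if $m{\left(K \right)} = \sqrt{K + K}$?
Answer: $10 i \sqrt{30} \approx 54.772 i$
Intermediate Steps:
$R{\left(t \right)} = 36 + t$ ($R{\left(t \right)} = t + 36 = 36 + t$)
$m{\left(K \right)} = \sqrt{2} \sqrt{K}$ ($m{\left(K \right)} = \sqrt{2 K} = \sqrt{2} \sqrt{K}$)
$R{\left(-26 \right)} m{\left(-15 \right)} = \left(36 - 26\right) \sqrt{2} \sqrt{-15} = 10 \sqrt{2} i \sqrt{15} = 10 i \sqrt{30}$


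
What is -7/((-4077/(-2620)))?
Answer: -18340/4077 ≈ -4.4984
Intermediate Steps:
-7/((-4077/(-2620))) = -7/((-4077*(-1/2620))) = -7/4077/2620 = -7*2620/4077 = -18340/4077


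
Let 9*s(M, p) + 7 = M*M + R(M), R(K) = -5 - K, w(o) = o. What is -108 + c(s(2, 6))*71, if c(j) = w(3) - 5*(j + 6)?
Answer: -14675/9 ≈ -1630.6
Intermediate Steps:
s(M, p) = -4/3 - M/9 + M²/9 (s(M, p) = -7/9 + (M*M + (-5 - M))/9 = -7/9 + (M² + (-5 - M))/9 = -7/9 + (-5 + M² - M)/9 = -7/9 + (-5/9 - M/9 + M²/9) = -4/3 - M/9 + M²/9)
c(j) = -27 - 5*j (c(j) = 3 - 5*(j + 6) = 3 - 5*(6 + j) = 3 + (-30 - 5*j) = -27 - 5*j)
-108 + c(s(2, 6))*71 = -108 + (-27 - 5*(-4/3 - ⅑*2 + (⅑)*2²))*71 = -108 + (-27 - 5*(-4/3 - 2/9 + (⅑)*4))*71 = -108 + (-27 - 5*(-4/3 - 2/9 + 4/9))*71 = -108 + (-27 - 5*(-10/9))*71 = -108 + (-27 + 50/9)*71 = -108 - 193/9*71 = -108 - 13703/9 = -14675/9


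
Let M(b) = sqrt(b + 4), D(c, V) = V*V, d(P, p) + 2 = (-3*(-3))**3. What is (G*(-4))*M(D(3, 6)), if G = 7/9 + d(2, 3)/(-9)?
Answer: 640*sqrt(10) ≈ 2023.9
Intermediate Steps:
d(P, p) = 727 (d(P, p) = -2 + (-3*(-3))**3 = -2 + 9**3 = -2 + 729 = 727)
D(c, V) = V**2
G = -80 (G = 7/9 + 727/(-9) = 7*(1/9) + 727*(-1/9) = 7/9 - 727/9 = -80)
M(b) = sqrt(4 + b)
(G*(-4))*M(D(3, 6)) = (-80*(-4))*sqrt(4 + 6**2) = 320*sqrt(4 + 36) = 320*sqrt(40) = 320*(2*sqrt(10)) = 640*sqrt(10)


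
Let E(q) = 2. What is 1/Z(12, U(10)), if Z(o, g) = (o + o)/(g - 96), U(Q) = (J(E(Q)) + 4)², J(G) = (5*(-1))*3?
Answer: 25/24 ≈ 1.0417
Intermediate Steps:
J(G) = -15 (J(G) = -5*3 = -15)
U(Q) = 121 (U(Q) = (-15 + 4)² = (-11)² = 121)
Z(o, g) = 2*o/(-96 + g) (Z(o, g) = (2*o)/(-96 + g) = 2*o/(-96 + g))
1/Z(12, U(10)) = 1/(2*12/(-96 + 121)) = 1/(2*12/25) = 1/(2*12*(1/25)) = 1/(24/25) = 25/24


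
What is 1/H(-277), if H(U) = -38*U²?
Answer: -1/2915702 ≈ -3.4297e-7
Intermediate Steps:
1/H(-277) = 1/(-38*(-277)²) = 1/(-38*76729) = 1/(-2915702) = -1/2915702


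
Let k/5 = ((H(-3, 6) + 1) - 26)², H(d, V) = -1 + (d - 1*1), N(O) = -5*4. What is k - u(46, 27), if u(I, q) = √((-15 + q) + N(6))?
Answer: 4500 - 2*I*√2 ≈ 4500.0 - 2.8284*I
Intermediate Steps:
N(O) = -20
u(I, q) = √(-35 + q) (u(I, q) = √((-15 + q) - 20) = √(-35 + q))
H(d, V) = -2 + d (H(d, V) = -1 + (d - 1) = -1 + (-1 + d) = -2 + d)
k = 4500 (k = 5*(((-2 - 3) + 1) - 26)² = 5*((-5 + 1) - 26)² = 5*(-4 - 26)² = 5*(-30)² = 5*900 = 4500)
k - u(46, 27) = 4500 - √(-35 + 27) = 4500 - √(-8) = 4500 - 2*I*√2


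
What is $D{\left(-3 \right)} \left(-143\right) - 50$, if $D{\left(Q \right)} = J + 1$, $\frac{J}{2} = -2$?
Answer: $379$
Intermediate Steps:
$J = -4$ ($J = 2 \left(-2\right) = -4$)
$D{\left(Q \right)} = -3$ ($D{\left(Q \right)} = -4 + 1 = -3$)
$D{\left(-3 \right)} \left(-143\right) - 50 = \left(-3\right) \left(-143\right) - 50 = 429 - 50 = 379$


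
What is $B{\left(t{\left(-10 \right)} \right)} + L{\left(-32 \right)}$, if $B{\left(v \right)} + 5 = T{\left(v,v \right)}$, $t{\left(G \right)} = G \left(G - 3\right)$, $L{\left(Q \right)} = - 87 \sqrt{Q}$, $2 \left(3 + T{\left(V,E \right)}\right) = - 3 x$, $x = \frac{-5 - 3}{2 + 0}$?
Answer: $-2 - 348 i \sqrt{2} \approx -2.0 - 492.15 i$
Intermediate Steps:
$x = -4$ ($x = - \frac{8}{2} = \left(-8\right) \frac{1}{2} = -4$)
$T{\left(V,E \right)} = 3$ ($T{\left(V,E \right)} = -3 + \frac{\left(-3\right) \left(-4\right)}{2} = -3 + \frac{1}{2} \cdot 12 = -3 + 6 = 3$)
$t{\left(G \right)} = G \left(-3 + G\right)$
$B{\left(v \right)} = -2$ ($B{\left(v \right)} = -5 + 3 = -2$)
$B{\left(t{\left(-10 \right)} \right)} + L{\left(-32 \right)} = -2 - 87 \sqrt{-32} = -2 - 87 \cdot 4 i \sqrt{2} = -2 - 348 i \sqrt{2}$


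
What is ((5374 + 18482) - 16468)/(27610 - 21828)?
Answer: 3694/2891 ≈ 1.2778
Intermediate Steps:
((5374 + 18482) - 16468)/(27610 - 21828) = (23856 - 16468)/5782 = 7388*(1/5782) = 3694/2891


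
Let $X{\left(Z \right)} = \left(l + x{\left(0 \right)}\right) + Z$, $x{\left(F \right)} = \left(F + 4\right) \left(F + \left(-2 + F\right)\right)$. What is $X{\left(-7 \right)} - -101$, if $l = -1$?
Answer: $85$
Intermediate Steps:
$x{\left(F \right)} = \left(-2 + 2 F\right) \left(4 + F\right)$ ($x{\left(F \right)} = \left(4 + F\right) \left(-2 + 2 F\right) = \left(-2 + 2 F\right) \left(4 + F\right)$)
$X{\left(Z \right)} = -9 + Z$ ($X{\left(Z \right)} = \left(-1 + \left(-8 + 2 \cdot 0^{2} + 6 \cdot 0\right)\right) + Z = \left(-1 + \left(-8 + 2 \cdot 0 + 0\right)\right) + Z = \left(-1 + \left(-8 + 0 + 0\right)\right) + Z = \left(-1 - 8\right) + Z = -9 + Z$)
$X{\left(-7 \right)} - -101 = \left(-9 - 7\right) - -101 = -16 + 101 = 85$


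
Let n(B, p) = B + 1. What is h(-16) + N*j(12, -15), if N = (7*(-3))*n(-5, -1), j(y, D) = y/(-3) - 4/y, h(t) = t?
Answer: -380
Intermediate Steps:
n(B, p) = 1 + B
j(y, D) = -4/y - y/3 (j(y, D) = y*(-1/3) - 4/y = -y/3 - 4/y = -4/y - y/3)
N = 84 (N = (7*(-3))*(1 - 5) = -21*(-4) = 84)
h(-16) + N*j(12, -15) = -16 + 84*(-4/12 - 1/3*12) = -16 + 84*(-4*1/12 - 4) = -16 + 84*(-1/3 - 4) = -16 + 84*(-13/3) = -16 - 364 = -380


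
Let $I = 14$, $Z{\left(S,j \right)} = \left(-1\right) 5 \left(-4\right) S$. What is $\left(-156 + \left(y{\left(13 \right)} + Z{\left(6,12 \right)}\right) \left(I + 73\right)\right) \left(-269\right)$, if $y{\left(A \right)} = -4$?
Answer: $-2672784$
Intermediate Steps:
$Z{\left(S,j \right)} = 20 S$ ($Z{\left(S,j \right)} = \left(-5\right) \left(-4\right) S = 20 S$)
$\left(-156 + \left(y{\left(13 \right)} + Z{\left(6,12 \right)}\right) \left(I + 73\right)\right) \left(-269\right) = \left(-156 + \left(-4 + 20 \cdot 6\right) \left(14 + 73\right)\right) \left(-269\right) = \left(-156 + \left(-4 + 120\right) 87\right) \left(-269\right) = \left(-156 + 116 \cdot 87\right) \left(-269\right) = \left(-156 + 10092\right) \left(-269\right) = 9936 \left(-269\right) = -2672784$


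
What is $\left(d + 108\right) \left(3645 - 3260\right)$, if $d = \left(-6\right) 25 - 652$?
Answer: $-267190$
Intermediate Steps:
$d = -802$ ($d = -150 - 652 = -802$)
$\left(d + 108\right) \left(3645 - 3260\right) = \left(-802 + 108\right) \left(3645 - 3260\right) = \left(-694\right) 385 = -267190$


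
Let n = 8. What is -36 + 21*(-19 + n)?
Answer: -267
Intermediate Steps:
-36 + 21*(-19 + n) = -36 + 21*(-19 + 8) = -36 + 21*(-11) = -36 - 231 = -267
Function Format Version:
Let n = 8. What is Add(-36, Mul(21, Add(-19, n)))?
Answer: -267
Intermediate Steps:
Add(-36, Mul(21, Add(-19, n))) = Add(-36, Mul(21, Add(-19, 8))) = Add(-36, Mul(21, -11)) = Add(-36, -231) = -267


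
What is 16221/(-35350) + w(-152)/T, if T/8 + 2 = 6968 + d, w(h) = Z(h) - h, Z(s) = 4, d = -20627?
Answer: -111142203/241458175 ≈ -0.46030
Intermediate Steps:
w(h) = 4 - h
T = -109288 (T = -16 + 8*(6968 - 20627) = -16 + 8*(-13659) = -16 - 109272 = -109288)
16221/(-35350) + w(-152)/T = 16221/(-35350) + (4 - 1*(-152))/(-109288) = 16221*(-1/35350) + (4 + 152)*(-1/109288) = -16221/35350 + 156*(-1/109288) = -16221/35350 - 39/27322 = -111142203/241458175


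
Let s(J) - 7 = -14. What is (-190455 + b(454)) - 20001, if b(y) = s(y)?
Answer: -210463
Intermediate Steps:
s(J) = -7 (s(J) = 7 - 14 = -7)
b(y) = -7
(-190455 + b(454)) - 20001 = (-190455 - 7) - 20001 = -190462 - 20001 = -210463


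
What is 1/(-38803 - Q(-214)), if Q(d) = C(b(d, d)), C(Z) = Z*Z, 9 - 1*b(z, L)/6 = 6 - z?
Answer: -1/1641559 ≈ -6.0918e-7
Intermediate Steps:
b(z, L) = 18 + 6*z (b(z, L) = 54 - 6*(6 - z) = 54 + (-36 + 6*z) = 18 + 6*z)
C(Z) = Z**2
Q(d) = (18 + 6*d)**2
1/(-38803 - Q(-214)) = 1/(-38803 - 36*(3 - 214)**2) = 1/(-38803 - 36*(-211)**2) = 1/(-38803 - 36*44521) = 1/(-38803 - 1*1602756) = 1/(-38803 - 1602756) = 1/(-1641559) = -1/1641559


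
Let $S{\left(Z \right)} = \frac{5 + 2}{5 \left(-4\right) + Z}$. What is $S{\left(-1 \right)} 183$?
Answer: $-61$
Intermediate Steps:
$S{\left(Z \right)} = \frac{7}{-20 + Z}$
$S{\left(-1 \right)} 183 = \frac{7}{-20 - 1} \cdot 183 = \frac{7}{-21} \cdot 183 = 7 \left(- \frac{1}{21}\right) 183 = \left(- \frac{1}{3}\right) 183 = -61$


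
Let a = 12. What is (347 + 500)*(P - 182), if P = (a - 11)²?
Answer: -153307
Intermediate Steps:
P = 1 (P = (12 - 11)² = 1² = 1)
(347 + 500)*(P - 182) = (347 + 500)*(1 - 182) = 847*(-181) = -153307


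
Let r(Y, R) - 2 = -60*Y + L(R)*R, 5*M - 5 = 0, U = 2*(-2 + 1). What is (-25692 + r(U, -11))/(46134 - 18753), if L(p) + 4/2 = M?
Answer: -25559/27381 ≈ -0.93346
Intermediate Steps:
U = -2 (U = 2*(-1) = -2)
M = 1 (M = 1 + (1/5)*0 = 1 + 0 = 1)
L(p) = -1 (L(p) = -2 + 1 = -1)
r(Y, R) = 2 - R - 60*Y (r(Y, R) = 2 + (-60*Y - R) = 2 + (-R - 60*Y) = 2 - R - 60*Y)
(-25692 + r(U, -11))/(46134 - 18753) = (-25692 + (2 - 1*(-11) - 60*(-2)))/(46134 - 18753) = (-25692 + (2 + 11 + 120))/27381 = (-25692 + 133)*(1/27381) = -25559*1/27381 = -25559/27381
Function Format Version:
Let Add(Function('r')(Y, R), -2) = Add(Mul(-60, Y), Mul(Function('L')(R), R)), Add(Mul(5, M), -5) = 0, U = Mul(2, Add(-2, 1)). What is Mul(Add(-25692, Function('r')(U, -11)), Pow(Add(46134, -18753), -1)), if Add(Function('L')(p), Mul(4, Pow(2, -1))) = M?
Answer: Rational(-25559, 27381) ≈ -0.93346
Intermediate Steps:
U = -2 (U = Mul(2, -1) = -2)
M = 1 (M = Add(1, Mul(Rational(1, 5), 0)) = Add(1, 0) = 1)
Function('L')(p) = -1 (Function('L')(p) = Add(-2, 1) = -1)
Function('r')(Y, R) = Add(2, Mul(-1, R), Mul(-60, Y)) (Function('r')(Y, R) = Add(2, Add(Mul(-60, Y), Mul(-1, R))) = Add(2, Add(Mul(-1, R), Mul(-60, Y))) = Add(2, Mul(-1, R), Mul(-60, Y)))
Mul(Add(-25692, Function('r')(U, -11)), Pow(Add(46134, -18753), -1)) = Mul(Add(-25692, Add(2, Mul(-1, -11), Mul(-60, -2))), Pow(Add(46134, -18753), -1)) = Mul(Add(-25692, Add(2, 11, 120)), Pow(27381, -1)) = Mul(Add(-25692, 133), Rational(1, 27381)) = Mul(-25559, Rational(1, 27381)) = Rational(-25559, 27381)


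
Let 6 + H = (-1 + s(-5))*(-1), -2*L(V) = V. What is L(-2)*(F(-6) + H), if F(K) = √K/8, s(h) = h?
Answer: I*√6/8 ≈ 0.30619*I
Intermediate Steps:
L(V) = -V/2
H = 0 (H = -6 + (-1 - 5)*(-1) = -6 - 6*(-1) = -6 + 6 = 0)
F(K) = √K/8
L(-2)*(F(-6) + H) = (-½*(-2))*(√(-6)/8 + 0) = 1*((I*√6)/8 + 0) = 1*(I*√6/8 + 0) = 1*(I*√6/8) = I*√6/8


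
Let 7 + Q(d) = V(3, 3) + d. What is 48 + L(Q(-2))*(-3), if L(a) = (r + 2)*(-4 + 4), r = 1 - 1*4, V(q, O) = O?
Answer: 48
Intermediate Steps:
r = -3 (r = 1 - 4 = -3)
Q(d) = -4 + d (Q(d) = -7 + (3 + d) = -4 + d)
L(a) = 0 (L(a) = (-3 + 2)*(-4 + 4) = -1*0 = 0)
48 + L(Q(-2))*(-3) = 48 + 0*(-3) = 48 + 0 = 48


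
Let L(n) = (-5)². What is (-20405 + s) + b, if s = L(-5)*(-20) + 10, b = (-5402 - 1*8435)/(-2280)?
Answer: -47626763/2280 ≈ -20889.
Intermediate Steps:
b = 13837/2280 (b = (-5402 - 8435)*(-1/2280) = -13837*(-1/2280) = 13837/2280 ≈ 6.0689)
L(n) = 25
s = -490 (s = 25*(-20) + 10 = -500 + 10 = -490)
(-20405 + s) + b = (-20405 - 490) + 13837/2280 = -20895 + 13837/2280 = -47626763/2280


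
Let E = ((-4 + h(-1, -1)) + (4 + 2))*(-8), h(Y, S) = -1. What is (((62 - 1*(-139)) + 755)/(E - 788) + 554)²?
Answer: 12101540049/39601 ≈ 3.0559e+5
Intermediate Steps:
E = -8 (E = ((-4 - 1) + (4 + 2))*(-8) = (-5 + 6)*(-8) = 1*(-8) = -8)
(((62 - 1*(-139)) + 755)/(E - 788) + 554)² = (((62 - 1*(-139)) + 755)/(-8 - 788) + 554)² = (((62 + 139) + 755)/(-796) + 554)² = ((201 + 755)*(-1/796) + 554)² = (956*(-1/796) + 554)² = (-239/199 + 554)² = (110007/199)² = 12101540049/39601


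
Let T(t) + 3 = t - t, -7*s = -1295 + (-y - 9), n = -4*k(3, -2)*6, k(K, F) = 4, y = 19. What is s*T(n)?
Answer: -567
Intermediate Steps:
n = -96 (n = -4*4*6 = -16*6 = -96)
s = 189 (s = -(-1295 + (-1*19 - 9))/7 = -(-1295 + (-19 - 9))/7 = -(-1295 - 28)/7 = -⅐*(-1323) = 189)
T(t) = -3 (T(t) = -3 + (t - t) = -3 + 0 = -3)
s*T(n) = 189*(-3) = -567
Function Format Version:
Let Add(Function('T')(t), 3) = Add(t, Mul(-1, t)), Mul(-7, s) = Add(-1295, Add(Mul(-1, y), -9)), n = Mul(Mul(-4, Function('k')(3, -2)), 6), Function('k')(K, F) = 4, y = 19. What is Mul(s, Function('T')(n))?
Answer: -567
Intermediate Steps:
n = -96 (n = Mul(Mul(-4, 4), 6) = Mul(-16, 6) = -96)
s = 189 (s = Mul(Rational(-1, 7), Add(-1295, Add(Mul(-1, 19), -9))) = Mul(Rational(-1, 7), Add(-1295, Add(-19, -9))) = Mul(Rational(-1, 7), Add(-1295, -28)) = Mul(Rational(-1, 7), -1323) = 189)
Function('T')(t) = -3 (Function('T')(t) = Add(-3, Add(t, Mul(-1, t))) = Add(-3, 0) = -3)
Mul(s, Function('T')(n)) = Mul(189, -3) = -567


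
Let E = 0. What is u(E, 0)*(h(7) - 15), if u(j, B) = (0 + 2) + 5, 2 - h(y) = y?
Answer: -140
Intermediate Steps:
h(y) = 2 - y
u(j, B) = 7 (u(j, B) = 2 + 5 = 7)
u(E, 0)*(h(7) - 15) = 7*((2 - 1*7) - 15) = 7*((2 - 7) - 15) = 7*(-5 - 15) = 7*(-20) = -140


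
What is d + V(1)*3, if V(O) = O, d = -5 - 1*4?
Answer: -6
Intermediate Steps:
d = -9 (d = -5 - 4 = -9)
d + V(1)*3 = -9 + 1*3 = -9 + 3 = -6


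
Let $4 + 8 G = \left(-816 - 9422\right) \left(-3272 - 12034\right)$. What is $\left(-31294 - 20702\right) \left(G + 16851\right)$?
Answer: $-1019366189184$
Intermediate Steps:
$G = 19587853$ ($G = - \frac{1}{2} + \frac{\left(-816 - 9422\right) \left(-3272 - 12034\right)}{8} = - \frac{1}{2} + \frac{\left(-10238\right) \left(-15306\right)}{8} = - \frac{1}{2} + \frac{1}{8} \cdot 156702828 = - \frac{1}{2} + \frac{39175707}{2} = 19587853$)
$\left(-31294 - 20702\right) \left(G + 16851\right) = \left(-31294 - 20702\right) \left(19587853 + 16851\right) = \left(-51996\right) 19604704 = -1019366189184$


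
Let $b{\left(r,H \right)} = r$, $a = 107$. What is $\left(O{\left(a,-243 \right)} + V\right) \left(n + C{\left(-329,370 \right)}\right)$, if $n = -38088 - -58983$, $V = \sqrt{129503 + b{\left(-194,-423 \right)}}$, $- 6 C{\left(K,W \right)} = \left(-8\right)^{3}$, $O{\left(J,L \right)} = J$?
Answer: $\frac{6734687}{3} + \frac{62941 \sqrt{129309}}{3} \approx 9.7893 \cdot 10^{6}$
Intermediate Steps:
$C{\left(K,W \right)} = \frac{256}{3}$ ($C{\left(K,W \right)} = - \frac{\left(-8\right)^{3}}{6} = \left(- \frac{1}{6}\right) \left(-512\right) = \frac{256}{3}$)
$V = \sqrt{129309}$ ($V = \sqrt{129503 - 194} = \sqrt{129309} \approx 359.6$)
$n = 20895$ ($n = -38088 + 58983 = 20895$)
$\left(O{\left(a,-243 \right)} + V\right) \left(n + C{\left(-329,370 \right)}\right) = \left(107 + \sqrt{129309}\right) \left(20895 + \frac{256}{3}\right) = \left(107 + \sqrt{129309}\right) \frac{62941}{3} = \frac{6734687}{3} + \frac{62941 \sqrt{129309}}{3}$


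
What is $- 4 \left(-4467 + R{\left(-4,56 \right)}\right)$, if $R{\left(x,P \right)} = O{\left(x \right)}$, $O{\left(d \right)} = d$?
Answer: $17884$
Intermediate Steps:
$R{\left(x,P \right)} = x$
$- 4 \left(-4467 + R{\left(-4,56 \right)}\right) = - 4 \left(-4467 - 4\right) = \left(-4\right) \left(-4471\right) = 17884$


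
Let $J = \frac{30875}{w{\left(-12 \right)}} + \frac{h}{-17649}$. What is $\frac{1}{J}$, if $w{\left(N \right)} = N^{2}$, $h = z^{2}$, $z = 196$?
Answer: $\frac{94128}{19977073} \approx 0.0047118$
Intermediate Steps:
$h = 38416$ ($h = 196^{2} = 38416$)
$J = \frac{19977073}{94128}$ ($J = \frac{30875}{\left(-12\right)^{2}} + \frac{38416}{-17649} = \frac{30875}{144} + 38416 \left(- \frac{1}{17649}\right) = 30875 \cdot \frac{1}{144} - \frac{38416}{17649} = \frac{30875}{144} - \frac{38416}{17649} = \frac{19977073}{94128} \approx 212.23$)
$\frac{1}{J} = \frac{1}{\frac{19977073}{94128}} = \frac{94128}{19977073}$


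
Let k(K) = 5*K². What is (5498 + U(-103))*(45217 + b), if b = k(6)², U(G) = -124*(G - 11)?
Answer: 1523932178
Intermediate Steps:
U(G) = 1364 - 124*G (U(G) = -124*(-11 + G) = 1364 - 124*G)
b = 32400 (b = (5*6²)² = (5*36)² = 180² = 32400)
(5498 + U(-103))*(45217 + b) = (5498 + (1364 - 124*(-103)))*(45217 + 32400) = (5498 + (1364 + 12772))*77617 = (5498 + 14136)*77617 = 19634*77617 = 1523932178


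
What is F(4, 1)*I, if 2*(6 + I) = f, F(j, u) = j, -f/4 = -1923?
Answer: 15360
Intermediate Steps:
f = 7692 (f = -4*(-1923) = 7692)
I = 3840 (I = -6 + (½)*7692 = -6 + 3846 = 3840)
F(4, 1)*I = 4*3840 = 15360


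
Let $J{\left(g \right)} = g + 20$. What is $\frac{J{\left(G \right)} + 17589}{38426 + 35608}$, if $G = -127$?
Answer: $\frac{8741}{37017} \approx 0.23613$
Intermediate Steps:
$J{\left(g \right)} = 20 + g$
$\frac{J{\left(G \right)} + 17589}{38426 + 35608} = \frac{\left(20 - 127\right) + 17589}{38426 + 35608} = \frac{-107 + 17589}{74034} = 17482 \cdot \frac{1}{74034} = \frac{8741}{37017}$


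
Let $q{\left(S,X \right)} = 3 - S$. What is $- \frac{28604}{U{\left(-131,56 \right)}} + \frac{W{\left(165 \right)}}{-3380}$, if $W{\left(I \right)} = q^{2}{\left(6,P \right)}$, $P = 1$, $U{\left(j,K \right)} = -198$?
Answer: $\frac{48339869}{334620} \approx 144.46$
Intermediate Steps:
$W{\left(I \right)} = 9$ ($W{\left(I \right)} = \left(3 - 6\right)^{2} = \left(-3\right)^{2} = 9$)
$- \frac{28604}{U{\left(-131,56 \right)}} + \frac{W{\left(165 \right)}}{-3380} = - \frac{28604}{-198} + \frac{9}{-3380} = \left(-28604\right) \left(- \frac{1}{198}\right) + 9 \left(- \frac{1}{3380}\right) = \frac{14302}{99} - \frac{9}{3380} = \frac{48339869}{334620}$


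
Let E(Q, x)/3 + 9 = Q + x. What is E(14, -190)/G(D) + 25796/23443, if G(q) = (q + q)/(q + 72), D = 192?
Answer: -142706779/375088 ≈ -380.46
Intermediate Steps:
E(Q, x) = -27 + 3*Q + 3*x (E(Q, x) = -27 + 3*(Q + x) = -27 + (3*Q + 3*x) = -27 + 3*Q + 3*x)
G(q) = 2*q/(72 + q) (G(q) = (2*q)/(72 + q) = 2*q/(72 + q))
E(14, -190)/G(D) + 25796/23443 = (-27 + 3*14 + 3*(-190))/((2*192/(72 + 192))) + 25796/23443 = (-27 + 42 - 570)/((2*192/264)) + 25796*(1/23443) = -555/(2*192*(1/264)) + 25796/23443 = -555/16/11 + 25796/23443 = -555*11/16 + 25796/23443 = -6105/16 + 25796/23443 = -142706779/375088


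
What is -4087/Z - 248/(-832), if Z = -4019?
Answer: 549637/417976 ≈ 1.3150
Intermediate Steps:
-4087/Z - 248/(-832) = -4087/(-4019) - 248/(-832) = -4087*(-1/4019) - 248*(-1/832) = 4087/4019 + 31/104 = 549637/417976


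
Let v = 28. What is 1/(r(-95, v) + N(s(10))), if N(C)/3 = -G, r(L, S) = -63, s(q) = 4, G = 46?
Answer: -1/201 ≈ -0.0049751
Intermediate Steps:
N(C) = -138 (N(C) = 3*(-1*46) = 3*(-46) = -138)
1/(r(-95, v) + N(s(10))) = 1/(-63 - 138) = 1/(-201) = -1/201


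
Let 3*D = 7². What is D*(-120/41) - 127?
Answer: -7167/41 ≈ -174.80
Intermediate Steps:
D = 49/3 (D = (⅓)*7² = (⅓)*49 = 49/3 ≈ 16.333)
D*(-120/41) - 127 = 49*(-120/41)/3 - 127 = 49*(-120*1/41)/3 - 127 = (49/3)*(-120/41) - 127 = -1960/41 - 127 = -7167/41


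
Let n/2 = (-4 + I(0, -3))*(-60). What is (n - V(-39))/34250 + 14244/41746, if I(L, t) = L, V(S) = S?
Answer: 254761587/714900250 ≈ 0.35636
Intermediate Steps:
n = 480 (n = 2*((-4 + 0)*(-60)) = 2*(-4*(-60)) = 2*240 = 480)
(n - V(-39))/34250 + 14244/41746 = (480 - 1*(-39))/34250 + 14244/41746 = (480 + 39)*(1/34250) + 14244*(1/41746) = 519*(1/34250) + 7122/20873 = 519/34250 + 7122/20873 = 254761587/714900250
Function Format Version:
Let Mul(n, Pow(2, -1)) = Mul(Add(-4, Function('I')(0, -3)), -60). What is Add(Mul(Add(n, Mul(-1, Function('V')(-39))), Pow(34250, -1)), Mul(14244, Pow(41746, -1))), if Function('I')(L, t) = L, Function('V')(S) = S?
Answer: Rational(254761587, 714900250) ≈ 0.35636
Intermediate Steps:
n = 480 (n = Mul(2, Mul(Add(-4, 0), -60)) = Mul(2, Mul(-4, -60)) = Mul(2, 240) = 480)
Add(Mul(Add(n, Mul(-1, Function('V')(-39))), Pow(34250, -1)), Mul(14244, Pow(41746, -1))) = Add(Mul(Add(480, Mul(-1, -39)), Pow(34250, -1)), Mul(14244, Pow(41746, -1))) = Add(Mul(Add(480, 39), Rational(1, 34250)), Mul(14244, Rational(1, 41746))) = Add(Mul(519, Rational(1, 34250)), Rational(7122, 20873)) = Add(Rational(519, 34250), Rational(7122, 20873)) = Rational(254761587, 714900250)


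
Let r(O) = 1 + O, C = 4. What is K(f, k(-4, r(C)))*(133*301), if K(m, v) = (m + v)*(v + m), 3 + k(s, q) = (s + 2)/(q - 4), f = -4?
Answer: 3242673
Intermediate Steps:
k(s, q) = -3 + (2 + s)/(-4 + q) (k(s, q) = -3 + (s + 2)/(q - 4) = -3 + (2 + s)/(-4 + q))
K(m, v) = (m + v)² (K(m, v) = (m + v)*(m + v) = (m + v)²)
K(f, k(-4, r(C)))*(133*301) = (-4 + (14 - 4 - 3*(1 + 4))/(-4 + (1 + 4)))²*(133*301) = (-4 + (14 - 4 - 3*5)/(-4 + 5))²*40033 = (-4 + (14 - 4 - 15)/1)²*40033 = (-4 + 1*(-5))²*40033 = (-4 - 5)²*40033 = (-9)²*40033 = 81*40033 = 3242673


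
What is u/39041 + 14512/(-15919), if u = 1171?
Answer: -547921843/621493679 ≈ -0.88162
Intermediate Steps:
u/39041 + 14512/(-15919) = 1171/39041 + 14512/(-15919) = 1171*(1/39041) + 14512*(-1/15919) = 1171/39041 - 14512/15919 = -547921843/621493679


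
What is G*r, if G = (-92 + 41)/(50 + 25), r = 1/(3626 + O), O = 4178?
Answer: -17/195100 ≈ -8.7135e-5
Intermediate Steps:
r = 1/7804 (r = 1/(3626 + 4178) = 1/7804 ≈ 0.00012814)
G = -17/25 (G = -51/75 = -51*1/75 = -17/25 ≈ -0.68000)
G*r = -17/25*1/7804 = -17/195100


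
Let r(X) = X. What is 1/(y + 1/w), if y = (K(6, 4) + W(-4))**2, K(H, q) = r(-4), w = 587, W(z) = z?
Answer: 587/37569 ≈ 0.015625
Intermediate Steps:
K(H, q) = -4
y = 64 (y = (-4 - 4)**2 = (-8)**2 = 64)
1/(y + 1/w) = 1/(64 + 1/587) = 1/(37569/587) = 587/37569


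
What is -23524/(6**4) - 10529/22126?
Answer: -66767201/3584412 ≈ -18.627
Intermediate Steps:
-23524/(6**4) - 10529/22126 = -23524/1296 - 10529*1/22126 = -23524*1/1296 - 10529/22126 = -5881/324 - 10529/22126 = -66767201/3584412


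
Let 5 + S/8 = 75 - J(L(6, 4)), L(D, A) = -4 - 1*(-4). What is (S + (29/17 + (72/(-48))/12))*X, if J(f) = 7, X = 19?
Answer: 1306421/136 ≈ 9606.0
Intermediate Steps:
L(D, A) = 0 (L(D, A) = -4 + 4 = 0)
S = 504 (S = -40 + 8*(75 - 1*7) = -40 + 8*(75 - 7) = -40 + 8*68 = -40 + 544 = 504)
(S + (29/17 + (72/(-48))/12))*X = (504 + (29/17 + (72/(-48))/12))*19 = (504 + (29*(1/17) + (72*(-1/48))*(1/12)))*19 = (504 + (29/17 - 3/2*1/12))*19 = (504 + (29/17 - ⅛))*19 = (504 + 215/136)*19 = (68759/136)*19 = 1306421/136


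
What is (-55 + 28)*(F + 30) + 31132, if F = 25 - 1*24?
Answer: 30295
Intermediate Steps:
F = 1 (F = 25 - 24 = 1)
(-55 + 28)*(F + 30) + 31132 = (-55 + 28)*(1 + 30) + 31132 = -27*31 + 31132 = -837 + 31132 = 30295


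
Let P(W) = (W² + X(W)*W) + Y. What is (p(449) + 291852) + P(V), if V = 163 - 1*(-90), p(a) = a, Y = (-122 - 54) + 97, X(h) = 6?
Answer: 357749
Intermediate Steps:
Y = -79 (Y = -176 + 97 = -79)
V = 253 (V = 163 + 90 = 253)
P(W) = -79 + W² + 6*W (P(W) = (W² + 6*W) - 79 = -79 + W² + 6*W)
(p(449) + 291852) + P(V) = (449 + 291852) + (-79 + 253² + 6*253) = 292301 + (-79 + 64009 + 1518) = 292301 + 65448 = 357749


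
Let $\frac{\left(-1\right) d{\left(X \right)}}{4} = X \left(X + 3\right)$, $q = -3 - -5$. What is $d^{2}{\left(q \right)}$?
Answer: $1600$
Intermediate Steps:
$q = 2$ ($q = -3 + 5 = 2$)
$d{\left(X \right)} = - 4 X \left(3 + X\right)$ ($d{\left(X \right)} = - 4 X \left(X + 3\right) = - 4 X \left(3 + X\right)$)
$d^{2}{\left(q \right)} = \left(\left(-4\right) 2 \left(3 + 2\right)\right)^{2} = \left(\left(-4\right) 2 \cdot 5\right)^{2} = \left(-40\right)^{2} = 1600$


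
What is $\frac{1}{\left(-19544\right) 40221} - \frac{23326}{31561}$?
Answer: $- \frac{18336084010585}{24809446388664} \approx -0.73908$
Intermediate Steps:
$\frac{1}{\left(-19544\right) 40221} - \frac{23326}{31561} = \left(- \frac{1}{19544}\right) \frac{1}{40221} - \frac{23326}{31561} = - \frac{1}{786079224} - \frac{23326}{31561} = - \frac{18336084010585}{24809446388664}$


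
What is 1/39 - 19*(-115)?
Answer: 85216/39 ≈ 2185.0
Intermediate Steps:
1/39 - 19*(-115) = 1/39 + 2185 = 85216/39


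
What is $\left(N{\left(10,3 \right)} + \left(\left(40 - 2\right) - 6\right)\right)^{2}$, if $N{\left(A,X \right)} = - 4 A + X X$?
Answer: $1$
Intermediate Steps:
$N{\left(A,X \right)} = X^{2} - 4 A$ ($N{\left(A,X \right)} = - 4 A + X^{2} = X^{2} - 4 A$)
$\left(N{\left(10,3 \right)} + \left(\left(40 - 2\right) - 6\right)\right)^{2} = \left(\left(3^{2} - 40\right) + \left(\left(40 - 2\right) - 6\right)\right)^{2} = \left(\left(9 - 40\right) + \left(38 - 6\right)\right)^{2} = \left(-31 + 32\right)^{2} = 1^{2} = 1$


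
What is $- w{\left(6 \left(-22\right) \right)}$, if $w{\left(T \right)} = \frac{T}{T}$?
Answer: $-1$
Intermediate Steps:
$w{\left(T \right)} = 1$
$- w{\left(6 \left(-22\right) \right)} = \left(-1\right) 1 = -1$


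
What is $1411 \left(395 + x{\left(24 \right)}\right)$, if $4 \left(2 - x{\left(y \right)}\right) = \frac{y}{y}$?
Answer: $\frac{2239257}{4} \approx 5.5981 \cdot 10^{5}$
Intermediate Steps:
$x{\left(y \right)} = \frac{7}{4}$ ($x{\left(y \right)} = 2 - \frac{y \frac{1}{y}}{4} = 2 - \frac{1}{4} = \frac{7}{4}$)
$1411 \left(395 + x{\left(24 \right)}\right) = 1411 \left(395 + \frac{7}{4}\right) = 1411 \cdot \frac{1587}{4} = \frac{2239257}{4}$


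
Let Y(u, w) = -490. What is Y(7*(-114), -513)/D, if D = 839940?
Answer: -49/83994 ≈ -0.00058337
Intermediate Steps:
Y(7*(-114), -513)/D = -490/839940 = -490*1/839940 = -49/83994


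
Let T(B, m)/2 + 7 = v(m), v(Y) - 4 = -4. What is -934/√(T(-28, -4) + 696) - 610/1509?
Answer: -610/1509 - 467*√682/341 ≈ -36.169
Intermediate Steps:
v(Y) = 0 (v(Y) = 4 - 4 = 0)
T(B, m) = -14 (T(B, m) = -14 + 2*0 = -14 + 0 = -14)
-934/√(T(-28, -4) + 696) - 610/1509 = -934/√(-14 + 696) - 610/1509 = -934*√682/682 - 610*1/1509 = -467*√682/341 - 610/1509 = -610/1509 - 467*√682/341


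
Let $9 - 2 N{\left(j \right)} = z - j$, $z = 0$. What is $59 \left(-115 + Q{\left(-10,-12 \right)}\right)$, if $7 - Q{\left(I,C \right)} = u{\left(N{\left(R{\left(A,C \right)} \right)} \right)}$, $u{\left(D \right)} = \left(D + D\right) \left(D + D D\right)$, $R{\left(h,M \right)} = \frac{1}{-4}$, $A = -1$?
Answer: $- \frac{4739057}{256} \approx -18512.0$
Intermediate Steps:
$R{\left(h,M \right)} = - \frac{1}{4}$
$N{\left(j \right)} = \frac{9}{2} + \frac{j}{2}$ ($N{\left(j \right)} = \frac{9}{2} - \frac{0 - j}{2} = \frac{9}{2} - \frac{\left(-1\right) j}{2} = \frac{9}{2} + \frac{j}{2}$)
$u{\left(D \right)} = 2 D \left(D + D^{2}\right)$
$Q{\left(I,C \right)} = - \frac{50883}{256}$ ($Q{\left(I,C \right)} = 7 - 2 \left(\frac{9}{2} + \frac{1}{2} \left(- \frac{1}{4}\right)\right)^{2} \left(1 + \left(\frac{9}{2} + \frac{1}{2} \left(- \frac{1}{4}\right)\right)\right) = 7 - 2 \left(\frac{9}{2} - \frac{1}{8}\right)^{2} \left(1 + \left(\frac{9}{2} - \frac{1}{8}\right)\right) = 7 - 2 \left(\frac{35}{8}\right)^{2} \left(1 + \frac{35}{8}\right) = 7 - 2 \cdot \frac{1225}{64} \cdot \frac{43}{8} = 7 - \frac{52675}{256} = - \frac{50883}{256}$)
$59 \left(-115 + Q{\left(-10,-12 \right)}\right) = 59 \left(-115 - \frac{50883}{256}\right) = 59 \left(- \frac{80323}{256}\right) = - \frac{4739057}{256}$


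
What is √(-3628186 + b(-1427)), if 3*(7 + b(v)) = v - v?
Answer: I*√3628193 ≈ 1904.8*I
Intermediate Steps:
b(v) = -7 (b(v) = -7 + (v - v)/3 = -7 + (⅓)*0 = -7 + 0 = -7)
√(-3628186 + b(-1427)) = √(-3628186 - 7) = √(-3628193) = I*√3628193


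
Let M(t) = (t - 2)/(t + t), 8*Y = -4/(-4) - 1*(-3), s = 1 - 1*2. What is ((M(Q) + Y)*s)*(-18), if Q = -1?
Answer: 36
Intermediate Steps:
s = -1 (s = 1 - 2 = -1)
Y = ½ (Y = (-4/(-4) - 1*(-3))/8 = (-4*(-¼) + 3)/8 = (1 + 3)/8 = (⅛)*4 = ½ ≈ 0.50000)
M(t) = (-2 + t)/(2*t) (M(t) = (-2 + t)/((2*t)) = (-2 + t)*(1/(2*t)) = (-2 + t)/(2*t))
((M(Q) + Y)*s)*(-18) = (((½)*(-2 - 1)/(-1) + ½)*(-1))*(-18) = (((½)*(-1)*(-3) + ½)*(-1))*(-18) = ((3/2 + ½)*(-1))*(-18) = (2*(-1))*(-18) = -2*(-18) = 36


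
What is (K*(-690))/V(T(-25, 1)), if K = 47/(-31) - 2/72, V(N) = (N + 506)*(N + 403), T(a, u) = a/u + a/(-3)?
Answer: 594435/105487544 ≈ 0.0056351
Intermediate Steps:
T(a, u) = -a/3 + a/u (T(a, u) = a/u + a*(-⅓) = a/u - a/3 = -a/3 + a/u)
V(N) = (403 + N)*(506 + N) (V(N) = (506 + N)*(403 + N) = (403 + N)*(506 + N))
K = -1723/1116 (K = 47*(-1/31) - 2*1/72 = -47/31 - 1/36 = -1723/1116 ≈ -1.5439)
(K*(-690))/V(T(-25, 1)) = (-1723/1116*(-690))/(203918 + (-⅓*(-25) - 25/1)² + 909*(-⅓*(-25) - 25/1)) = 198145/(186*(203918 + (25/3 - 25*1)² + 909*(25/3 - 25*1))) = 198145/(186*(203918 + (25/3 - 25)² + 909*(25/3 - 25))) = 198145/(186*(203918 + (-50/3)² + 909*(-50/3))) = 198145/(186*(203918 + 2500/9 - 15150)) = 198145/(186*(1701412/9)) = (198145/186)*(9/1701412) = 594435/105487544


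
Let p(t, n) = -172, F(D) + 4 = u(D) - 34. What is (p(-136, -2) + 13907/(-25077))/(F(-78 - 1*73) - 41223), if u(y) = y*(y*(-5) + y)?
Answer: 4327151/3321824805 ≈ 0.0013026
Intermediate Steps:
u(y) = -4*y² (u(y) = y*(-5*y + y) = y*(-4*y) = -4*y²)
F(D) = -38 - 4*D² (F(D) = -4 + (-4*D² - 34) = -4 + (-34 - 4*D²) = -38 - 4*D²)
(p(-136, -2) + 13907/(-25077))/(F(-78 - 1*73) - 41223) = (-172 + 13907/(-25077))/((-38 - 4*(-78 - 1*73)²) - 41223) = (-172 + 13907*(-1/25077))/((-38 - 4*(-78 - 73)²) - 41223) = (-172 - 13907/25077)/((-38 - 4*(-151)²) - 41223) = -4327151/(25077*((-38 - 4*22801) - 41223)) = -4327151/(25077*((-38 - 91204) - 41223)) = -4327151/(25077*(-91242 - 41223)) = -4327151/25077/(-132465) = -4327151/25077*(-1/132465) = 4327151/3321824805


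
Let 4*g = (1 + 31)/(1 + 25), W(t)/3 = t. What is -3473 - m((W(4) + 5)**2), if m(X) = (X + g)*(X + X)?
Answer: -2219007/13 ≈ -1.7069e+5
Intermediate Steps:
W(t) = 3*t
g = 4/13 (g = ((1 + 31)/(1 + 25))/4 = (32/26)/4 = (32*(1/26))/4 = (1/4)*(16/13) = 4/13 ≈ 0.30769)
m(X) = 2*X*(4/13 + X) (m(X) = (X + 4/13)*(X + X) = (4/13 + X)*(2*X) = 2*X*(4/13 + X))
-3473 - m((W(4) + 5)**2) = -3473 - 2*(3*4 + 5)**2*(4 + 13*(3*4 + 5)**2)/13 = -3473 - 2*(12 + 5)**2*(4 + 13*(12 + 5)**2)/13 = -3473 - 2*17**2*(4 + 13*17**2)/13 = -3473 - 2*289*(4 + 13*289)/13 = -3473 - 2*289*(4 + 3757)/13 = -3473 - 2*289*3761/13 = -3473 - 1*2173858/13 = -3473 - 2173858/13 = -2219007/13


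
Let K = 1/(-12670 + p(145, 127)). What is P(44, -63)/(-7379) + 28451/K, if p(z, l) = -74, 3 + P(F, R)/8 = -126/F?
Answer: -29430219006420/81169 ≈ -3.6258e+8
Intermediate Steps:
P(F, R) = -24 - 1008/F (P(F, R) = -24 + 8*(-126/F) = -24 - 1008/F)
K = -1/12744 (K = 1/(-12670 - 74) = 1/(-12744) = -1/12744 ≈ -7.8468e-5)
P(44, -63)/(-7379) + 28451/K = (-24 - 1008/44)/(-7379) + 28451/(-1/12744) = (-24 - 1008*1/44)*(-1/7379) + 28451*(-12744) = (-24 - 252/11)*(-1/7379) - 362579544 = -516/11*(-1/7379) - 362579544 = 516/81169 - 362579544 = -29430219006420/81169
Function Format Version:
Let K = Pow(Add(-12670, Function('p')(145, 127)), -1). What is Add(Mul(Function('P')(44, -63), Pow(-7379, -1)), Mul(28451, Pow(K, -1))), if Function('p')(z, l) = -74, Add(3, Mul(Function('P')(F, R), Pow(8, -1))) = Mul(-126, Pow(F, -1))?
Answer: Rational(-29430219006420, 81169) ≈ -3.6258e+8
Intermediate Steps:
Function('P')(F, R) = Add(-24, Mul(-1008, Pow(F, -1))) (Function('P')(F, R) = Add(-24, Mul(8, Mul(-126, Pow(F, -1)))) = Add(-24, Mul(-1008, Pow(F, -1))))
K = Rational(-1, 12744) (K = Pow(Add(-12670, -74), -1) = Pow(-12744, -1) = Rational(-1, 12744) ≈ -7.8468e-5)
Add(Mul(Function('P')(44, -63), Pow(-7379, -1)), Mul(28451, Pow(K, -1))) = Add(Mul(Add(-24, Mul(-1008, Pow(44, -1))), Pow(-7379, -1)), Mul(28451, Pow(Rational(-1, 12744), -1))) = Add(Mul(Add(-24, Mul(-1008, Rational(1, 44))), Rational(-1, 7379)), Mul(28451, -12744)) = Add(Mul(Add(-24, Rational(-252, 11)), Rational(-1, 7379)), -362579544) = Add(Mul(Rational(-516, 11), Rational(-1, 7379)), -362579544) = Add(Rational(516, 81169), -362579544) = Rational(-29430219006420, 81169)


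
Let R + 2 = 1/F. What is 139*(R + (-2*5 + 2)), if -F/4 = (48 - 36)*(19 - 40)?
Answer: -1400981/1008 ≈ -1389.9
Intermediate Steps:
F = 1008 (F = -4*(48 - 36)*(19 - 40) = -48*(-21) = -4*(-252) = 1008)
R = -2015/1008 (R = -2 + 1/1008 = -2015/1008 ≈ -1.9990)
139*(R + (-2*5 + 2)) = 139*(-2015/1008 + (-2*5 + 2)) = 139*(-2015/1008 + (-10 + 2)) = 139*(-2015/1008 - 8) = 139*(-10079/1008) = -1400981/1008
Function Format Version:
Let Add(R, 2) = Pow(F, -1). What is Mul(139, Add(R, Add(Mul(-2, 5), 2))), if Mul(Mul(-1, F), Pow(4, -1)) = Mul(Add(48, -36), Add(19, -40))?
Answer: Rational(-1400981, 1008) ≈ -1389.9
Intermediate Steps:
F = 1008 (F = Mul(-4, Mul(Add(48, -36), Add(19, -40))) = Mul(-4, Mul(12, -21)) = Mul(-4, -252) = 1008)
R = Rational(-2015, 1008) (R = Add(-2, Pow(1008, -1)) = Add(-2, Rational(1, 1008)) = Rational(-2015, 1008) ≈ -1.9990)
Mul(139, Add(R, Add(Mul(-2, 5), 2))) = Mul(139, Add(Rational(-2015, 1008), Add(Mul(-2, 5), 2))) = Mul(139, Add(Rational(-2015, 1008), Add(-10, 2))) = Mul(139, Add(Rational(-2015, 1008), -8)) = Mul(139, Rational(-10079, 1008)) = Rational(-1400981, 1008)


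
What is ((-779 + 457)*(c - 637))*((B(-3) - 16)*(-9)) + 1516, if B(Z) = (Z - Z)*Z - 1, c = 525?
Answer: 5519308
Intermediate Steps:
B(Z) = -1 (B(Z) = 0*Z - 1 = 0 - 1 = -1)
((-779 + 457)*(c - 637))*((B(-3) - 16)*(-9)) + 1516 = ((-779 + 457)*(525 - 637))*((-1 - 16)*(-9)) + 1516 = (-322*(-112))*(-17*(-9)) + 1516 = 36064*153 + 1516 = 5517792 + 1516 = 5519308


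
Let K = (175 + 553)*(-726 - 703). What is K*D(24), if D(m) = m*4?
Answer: -99869952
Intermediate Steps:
D(m) = 4*m
K = -1040312 (K = 728*(-1429) = -1040312)
K*D(24) = -4161248*24 = -1040312*96 = -99869952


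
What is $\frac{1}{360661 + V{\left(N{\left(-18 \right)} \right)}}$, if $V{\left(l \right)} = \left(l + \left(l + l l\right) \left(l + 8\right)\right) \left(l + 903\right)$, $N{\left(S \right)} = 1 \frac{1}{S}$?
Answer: $\frac{104976}{37815972121} \approx 2.776 \cdot 10^{-6}$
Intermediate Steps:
$N{\left(S \right)} = \frac{1}{S}$
$V{\left(l \right)} = \left(903 + l\right) \left(l + \left(8 + l\right) \left(l + l^{2}\right)\right)$ ($V{\left(l \right)} = \left(l + \left(l + l^{2}\right) \left(8 + l\right)\right) \left(903 + l\right) = \left(l + \left(8 + l\right) \left(l + l^{2}\right)\right) \left(903 + l\right) = \left(903 + l\right) \left(l + \left(8 + l\right) \left(l + l^{2}\right)\right)$)
$\frac{1}{360661 + V{\left(N{\left(-18 \right)} \right)}} = \frac{1}{360661 + \frac{8127 + \left(\frac{1}{-18}\right)^{3} + 912 \left(\frac{1}{-18}\right)^{2} + \frac{8136}{-18}}{-18}} = \frac{1}{360661 - \frac{8127 + \left(- \frac{1}{18}\right)^{3} + 912 \left(- \frac{1}{18}\right)^{2} + 8136 \left(- \frac{1}{18}\right)}{18}} = \frac{1}{360661 - \frac{8127 - \frac{1}{5832} + 912 \cdot \frac{1}{324} - 452}{18}} = \frac{1}{360661 - \frac{8127 - \frac{1}{5832} + \frac{76}{27} - 452}{18}} = \frac{1}{360661 - \frac{44777015}{104976}} = \frac{1}{\frac{37815972121}{104976}} = \frac{104976}{37815972121}$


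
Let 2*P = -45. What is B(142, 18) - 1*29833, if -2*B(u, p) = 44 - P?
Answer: -119465/4 ≈ -29866.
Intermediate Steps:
P = -45/2 (P = (½)*(-45) = -45/2 ≈ -22.500)
B(u, p) = -133/4 (B(u, p) = -(44 - 1*(-45/2))/2 = -(44 + 45/2)/2 = -½*133/2 = -133/4)
B(142, 18) - 1*29833 = -133/4 - 1*29833 = -133/4 - 29833 = -119465/4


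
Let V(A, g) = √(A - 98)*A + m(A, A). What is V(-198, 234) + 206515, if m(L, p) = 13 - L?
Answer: 206726 - 396*I*√74 ≈ 2.0673e+5 - 3406.5*I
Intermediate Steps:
V(A, g) = 13 - A + A*√(-98 + A) (V(A, g) = √(A - 98)*A + (13 - A) = √(-98 + A)*A + (13 - A) = A*√(-98 + A) + (13 - A) = 13 - A + A*√(-98 + A))
V(-198, 234) + 206515 = (13 - 1*(-198) - 198*√(-98 - 198)) + 206515 = (13 + 198 - 396*I*√74) + 206515 = (211 - 396*I*√74) + 206515 = 206726 - 396*I*√74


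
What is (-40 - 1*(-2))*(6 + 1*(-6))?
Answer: 0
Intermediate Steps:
(-40 - 1*(-2))*(6 + 1*(-6)) = (-40 + 2)*(6 - 6) = -38*0 = 0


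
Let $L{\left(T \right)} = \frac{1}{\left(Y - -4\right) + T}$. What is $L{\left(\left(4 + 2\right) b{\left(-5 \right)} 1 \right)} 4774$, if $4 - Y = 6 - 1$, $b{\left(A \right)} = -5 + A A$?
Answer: $\frac{4774}{123} \approx 38.813$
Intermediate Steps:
$b{\left(A \right)} = -5 + A^{2}$
$Y = -1$ ($Y = 4 - \left(6 - 1\right) = 4 - 5 = -1$)
$L{\left(T \right)} = \frac{1}{3 + T}$ ($L{\left(T \right)} = \frac{1}{\left(-1 - -4\right) + T} = \frac{1}{\left(-1 + 4\right) + T} = \frac{1}{3 + T}$)
$L{\left(\left(4 + 2\right) b{\left(-5 \right)} 1 \right)} 4774 = \frac{1}{3 + \left(4 + 2\right) \left(-5 + \left(-5\right)^{2}\right) 1} \cdot 4774 = \frac{1}{3 + 6 \left(-5 + 25\right) 1} \cdot 4774 = \frac{1}{3 + 6 \cdot 20 \cdot 1} \cdot 4774 = \frac{1}{3 + 6 \cdot 20} \cdot 4774 = \frac{1}{3 + 120} \cdot 4774 = \frac{1}{123} \cdot 4774 = \frac{4774}{123}$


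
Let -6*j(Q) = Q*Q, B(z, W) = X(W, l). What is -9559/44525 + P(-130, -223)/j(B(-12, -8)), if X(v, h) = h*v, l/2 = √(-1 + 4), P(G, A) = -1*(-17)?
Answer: -1980477/5699200 ≈ -0.34750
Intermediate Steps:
P(G, A) = 17
l = 2*√3 (l = 2*√(-1 + 4) = 2*√3 ≈ 3.4641)
B(z, W) = 2*W*√3 (B(z, W) = (2*√3)*W = 2*W*√3)
j(Q) = -Q²/6 (j(Q) = -Q*Q/6 = -Q²/6)
-9559/44525 + P(-130, -223)/j(B(-12, -8)) = -9559/44525 + 17/((-(2*(-8)*√3)²/6)) = -9559*1/44525 + 17/((-(-16*√3)²/6)) = -9559/44525 + 17/((-⅙*768)) = -9559/44525 + 17/(-128) = -9559/44525 + 17*(-1/128) = -9559/44525 - 17/128 = -1980477/5699200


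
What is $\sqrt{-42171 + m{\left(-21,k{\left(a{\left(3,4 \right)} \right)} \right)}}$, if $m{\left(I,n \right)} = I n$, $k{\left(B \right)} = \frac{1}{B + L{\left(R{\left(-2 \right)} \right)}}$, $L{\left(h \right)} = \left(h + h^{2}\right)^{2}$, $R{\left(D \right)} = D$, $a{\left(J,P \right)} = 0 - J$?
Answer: $12 i \sqrt{293} \approx 205.41 i$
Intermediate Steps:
$a{\left(J,P \right)} = - J$
$k{\left(B \right)} = \frac{1}{4 + B}$ ($k{\left(B \right)} = \frac{1}{B + \left(-2\right)^{2} \left(1 - 2\right)^{2}} = \frac{1}{B + 4 \left(-1\right)^{2}} = \frac{1}{B + 4 \cdot 1} = \frac{1}{B + 4} = \frac{1}{4 + B}$)
$\sqrt{-42171 + m{\left(-21,k{\left(a{\left(3,4 \right)} \right)} \right)}} = \sqrt{-42171 - \frac{21}{4 - 3}} = \sqrt{-42171 - \frac{21}{1}} = \sqrt{-42171 - 21} = \sqrt{-42192} = 12 i \sqrt{293}$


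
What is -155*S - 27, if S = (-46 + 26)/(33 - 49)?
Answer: -883/4 ≈ -220.75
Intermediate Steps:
S = 5/4 (S = -20/(-16) = -20*(-1/16) = 5/4 ≈ 1.2500)
-155*S - 27 = -155*5/4 - 27 = -775/4 - 27 = -883/4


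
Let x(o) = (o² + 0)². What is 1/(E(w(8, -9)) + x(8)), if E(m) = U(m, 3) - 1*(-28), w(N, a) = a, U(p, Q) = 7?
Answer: 1/4131 ≈ 0.00024207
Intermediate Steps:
x(o) = o⁴ (x(o) = (o²)² = o⁴)
E(m) = 35 (E(m) = 7 - 1*(-28) = 7 + 28 = 35)
1/(E(w(8, -9)) + x(8)) = 1/(35 + 8⁴) = 1/(35 + 4096) = 1/4131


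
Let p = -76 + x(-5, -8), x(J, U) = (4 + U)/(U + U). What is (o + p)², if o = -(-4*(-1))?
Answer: 101761/16 ≈ 6360.1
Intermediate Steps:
x(J, U) = (4 + U)/(2*U) (x(J, U) = (4 + U)/((2*U)) = (4 + U)*(1/(2*U)) = (4 + U)/(2*U))
o = -4 ≈ -4.0000
p = -303/4 (p = -76 + (½)*(4 - 8)/(-8) = -76 + (½)*(-⅛)*(-4) = -76 + ¼ = -303/4 ≈ -75.750)
(o + p)² = (-4 - 303/4)² = (-319/4)² = 101761/16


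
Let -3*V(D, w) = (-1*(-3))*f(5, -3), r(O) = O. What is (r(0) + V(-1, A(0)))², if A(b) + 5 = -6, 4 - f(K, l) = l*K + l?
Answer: 484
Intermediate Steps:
f(K, l) = 4 - l - K*l (f(K, l) = 4 - (l*K + l) = 4 - (K*l + l) = 4 - (l + K*l) = 4 + (-l - K*l) = 4 - l - K*l)
A(b) = -11 (A(b) = -5 - 6 = -11)
V(D, w) = -22 (V(D, w) = -(-1*(-3))*(4 - 1*(-3) - 1*5*(-3))/3 = -(4 + 3 + 15) = -22)
(r(0) + V(-1, A(0)))² = (0 - 22)² = (-22)² = 484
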